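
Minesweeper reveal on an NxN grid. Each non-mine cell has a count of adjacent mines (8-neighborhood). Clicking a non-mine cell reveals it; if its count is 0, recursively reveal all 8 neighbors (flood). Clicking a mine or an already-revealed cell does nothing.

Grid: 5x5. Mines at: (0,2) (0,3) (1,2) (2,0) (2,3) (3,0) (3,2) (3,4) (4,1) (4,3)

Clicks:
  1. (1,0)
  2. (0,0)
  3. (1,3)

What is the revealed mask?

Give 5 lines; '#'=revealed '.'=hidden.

Answer: ##...
##.#.
.....
.....
.....

Derivation:
Click 1 (1,0) count=1: revealed 1 new [(1,0)] -> total=1
Click 2 (0,0) count=0: revealed 3 new [(0,0) (0,1) (1,1)] -> total=4
Click 3 (1,3) count=4: revealed 1 new [(1,3)] -> total=5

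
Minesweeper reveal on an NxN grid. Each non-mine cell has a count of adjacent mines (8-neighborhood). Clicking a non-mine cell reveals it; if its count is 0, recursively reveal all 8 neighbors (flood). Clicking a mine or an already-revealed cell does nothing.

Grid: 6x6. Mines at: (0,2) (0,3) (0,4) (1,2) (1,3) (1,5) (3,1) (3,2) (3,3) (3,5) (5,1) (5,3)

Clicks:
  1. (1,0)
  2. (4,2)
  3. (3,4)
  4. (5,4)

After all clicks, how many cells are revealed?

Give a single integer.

Click 1 (1,0) count=0: revealed 6 new [(0,0) (0,1) (1,0) (1,1) (2,0) (2,1)] -> total=6
Click 2 (4,2) count=5: revealed 1 new [(4,2)] -> total=7
Click 3 (3,4) count=2: revealed 1 new [(3,4)] -> total=8
Click 4 (5,4) count=1: revealed 1 new [(5,4)] -> total=9

Answer: 9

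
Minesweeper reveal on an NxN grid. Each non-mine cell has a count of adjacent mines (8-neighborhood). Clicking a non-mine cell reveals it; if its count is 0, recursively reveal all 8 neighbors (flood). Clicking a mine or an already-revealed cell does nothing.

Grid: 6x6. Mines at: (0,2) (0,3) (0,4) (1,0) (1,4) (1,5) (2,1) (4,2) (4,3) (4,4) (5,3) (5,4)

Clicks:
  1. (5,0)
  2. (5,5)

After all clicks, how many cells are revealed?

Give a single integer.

Answer: 7

Derivation:
Click 1 (5,0) count=0: revealed 6 new [(3,0) (3,1) (4,0) (4,1) (5,0) (5,1)] -> total=6
Click 2 (5,5) count=2: revealed 1 new [(5,5)] -> total=7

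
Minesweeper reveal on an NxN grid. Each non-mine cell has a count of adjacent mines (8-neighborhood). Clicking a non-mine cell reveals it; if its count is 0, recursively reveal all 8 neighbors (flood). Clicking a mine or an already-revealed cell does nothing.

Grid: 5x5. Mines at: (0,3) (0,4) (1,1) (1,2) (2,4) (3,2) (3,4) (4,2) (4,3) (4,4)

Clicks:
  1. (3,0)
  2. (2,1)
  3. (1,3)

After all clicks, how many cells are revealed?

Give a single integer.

Click 1 (3,0) count=0: revealed 6 new [(2,0) (2,1) (3,0) (3,1) (4,0) (4,1)] -> total=6
Click 2 (2,1) count=3: revealed 0 new [(none)] -> total=6
Click 3 (1,3) count=4: revealed 1 new [(1,3)] -> total=7

Answer: 7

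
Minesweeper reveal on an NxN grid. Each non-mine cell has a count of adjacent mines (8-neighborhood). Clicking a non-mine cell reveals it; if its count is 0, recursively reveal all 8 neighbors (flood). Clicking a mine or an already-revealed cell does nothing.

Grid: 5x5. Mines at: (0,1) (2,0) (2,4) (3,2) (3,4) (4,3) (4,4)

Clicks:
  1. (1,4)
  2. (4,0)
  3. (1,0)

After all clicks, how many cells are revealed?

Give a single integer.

Click 1 (1,4) count=1: revealed 1 new [(1,4)] -> total=1
Click 2 (4,0) count=0: revealed 4 new [(3,0) (3,1) (4,0) (4,1)] -> total=5
Click 3 (1,0) count=2: revealed 1 new [(1,0)] -> total=6

Answer: 6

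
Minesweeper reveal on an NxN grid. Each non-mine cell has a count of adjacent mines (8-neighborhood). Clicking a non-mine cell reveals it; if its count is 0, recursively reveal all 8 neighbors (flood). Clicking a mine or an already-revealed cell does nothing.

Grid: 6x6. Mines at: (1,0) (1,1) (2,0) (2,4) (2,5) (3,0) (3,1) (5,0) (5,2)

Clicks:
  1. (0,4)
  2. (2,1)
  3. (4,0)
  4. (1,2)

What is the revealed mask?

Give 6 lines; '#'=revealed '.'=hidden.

Answer: ..####
..####
.#....
......
#.....
......

Derivation:
Click 1 (0,4) count=0: revealed 8 new [(0,2) (0,3) (0,4) (0,5) (1,2) (1,3) (1,4) (1,5)] -> total=8
Click 2 (2,1) count=5: revealed 1 new [(2,1)] -> total=9
Click 3 (4,0) count=3: revealed 1 new [(4,0)] -> total=10
Click 4 (1,2) count=1: revealed 0 new [(none)] -> total=10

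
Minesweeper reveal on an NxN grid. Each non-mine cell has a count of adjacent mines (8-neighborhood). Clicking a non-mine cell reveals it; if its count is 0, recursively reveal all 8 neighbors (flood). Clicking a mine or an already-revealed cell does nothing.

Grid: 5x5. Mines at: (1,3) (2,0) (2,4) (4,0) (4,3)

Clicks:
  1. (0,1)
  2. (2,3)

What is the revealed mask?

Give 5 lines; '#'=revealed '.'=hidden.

Answer: ###..
###..
...#.
.....
.....

Derivation:
Click 1 (0,1) count=0: revealed 6 new [(0,0) (0,1) (0,2) (1,0) (1,1) (1,2)] -> total=6
Click 2 (2,3) count=2: revealed 1 new [(2,3)] -> total=7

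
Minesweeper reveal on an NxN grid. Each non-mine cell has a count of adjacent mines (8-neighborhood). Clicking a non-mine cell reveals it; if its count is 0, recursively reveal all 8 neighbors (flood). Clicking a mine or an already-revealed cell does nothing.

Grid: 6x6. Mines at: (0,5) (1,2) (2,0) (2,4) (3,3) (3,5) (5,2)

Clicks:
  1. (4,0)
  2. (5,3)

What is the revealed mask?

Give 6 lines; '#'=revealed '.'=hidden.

Click 1 (4,0) count=0: revealed 6 new [(3,0) (3,1) (4,0) (4,1) (5,0) (5,1)] -> total=6
Click 2 (5,3) count=1: revealed 1 new [(5,3)] -> total=7

Answer: ......
......
......
##....
##....
##.#..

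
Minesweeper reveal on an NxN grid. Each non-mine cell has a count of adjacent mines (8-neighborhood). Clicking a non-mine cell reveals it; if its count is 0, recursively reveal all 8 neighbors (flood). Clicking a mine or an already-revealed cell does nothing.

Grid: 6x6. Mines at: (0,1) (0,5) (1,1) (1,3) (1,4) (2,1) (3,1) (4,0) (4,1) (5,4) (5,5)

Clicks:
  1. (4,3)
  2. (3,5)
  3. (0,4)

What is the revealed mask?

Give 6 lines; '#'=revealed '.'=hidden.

Click 1 (4,3) count=1: revealed 1 new [(4,3)] -> total=1
Click 2 (3,5) count=0: revealed 11 new [(2,2) (2,3) (2,4) (2,5) (3,2) (3,3) (3,4) (3,5) (4,2) (4,4) (4,5)] -> total=12
Click 3 (0,4) count=3: revealed 1 new [(0,4)] -> total=13

Answer: ....#.
......
..####
..####
..####
......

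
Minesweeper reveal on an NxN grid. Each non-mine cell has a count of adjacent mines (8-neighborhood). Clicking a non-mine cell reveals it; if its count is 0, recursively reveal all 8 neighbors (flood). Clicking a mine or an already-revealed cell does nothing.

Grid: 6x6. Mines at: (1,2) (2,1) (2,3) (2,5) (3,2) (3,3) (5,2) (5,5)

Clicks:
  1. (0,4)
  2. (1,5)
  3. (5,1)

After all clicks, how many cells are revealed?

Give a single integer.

Click 1 (0,4) count=0: revealed 6 new [(0,3) (0,4) (0,5) (1,3) (1,4) (1,5)] -> total=6
Click 2 (1,5) count=1: revealed 0 new [(none)] -> total=6
Click 3 (5,1) count=1: revealed 1 new [(5,1)] -> total=7

Answer: 7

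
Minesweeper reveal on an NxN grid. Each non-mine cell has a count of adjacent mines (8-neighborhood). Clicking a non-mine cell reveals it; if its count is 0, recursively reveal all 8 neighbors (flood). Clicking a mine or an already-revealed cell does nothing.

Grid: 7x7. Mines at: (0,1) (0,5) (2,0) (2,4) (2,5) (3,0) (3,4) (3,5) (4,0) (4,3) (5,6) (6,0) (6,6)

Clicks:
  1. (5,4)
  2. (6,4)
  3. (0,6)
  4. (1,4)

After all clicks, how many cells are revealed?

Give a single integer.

Answer: 12

Derivation:
Click 1 (5,4) count=1: revealed 1 new [(5,4)] -> total=1
Click 2 (6,4) count=0: revealed 9 new [(5,1) (5,2) (5,3) (5,5) (6,1) (6,2) (6,3) (6,4) (6,5)] -> total=10
Click 3 (0,6) count=1: revealed 1 new [(0,6)] -> total=11
Click 4 (1,4) count=3: revealed 1 new [(1,4)] -> total=12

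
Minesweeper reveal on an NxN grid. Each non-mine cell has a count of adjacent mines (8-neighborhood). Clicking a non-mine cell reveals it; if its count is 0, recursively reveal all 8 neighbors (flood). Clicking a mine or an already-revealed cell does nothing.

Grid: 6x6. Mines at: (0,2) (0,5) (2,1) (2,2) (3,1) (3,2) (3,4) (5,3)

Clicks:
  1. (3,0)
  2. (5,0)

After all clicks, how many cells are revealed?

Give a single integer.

Click 1 (3,0) count=2: revealed 1 new [(3,0)] -> total=1
Click 2 (5,0) count=0: revealed 6 new [(4,0) (4,1) (4,2) (5,0) (5,1) (5,2)] -> total=7

Answer: 7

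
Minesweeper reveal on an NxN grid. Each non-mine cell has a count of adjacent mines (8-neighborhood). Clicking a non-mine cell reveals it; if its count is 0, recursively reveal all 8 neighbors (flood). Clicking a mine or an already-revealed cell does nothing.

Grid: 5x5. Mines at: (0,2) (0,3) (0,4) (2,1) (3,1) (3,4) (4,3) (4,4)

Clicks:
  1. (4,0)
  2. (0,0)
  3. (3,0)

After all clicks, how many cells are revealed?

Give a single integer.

Click 1 (4,0) count=1: revealed 1 new [(4,0)] -> total=1
Click 2 (0,0) count=0: revealed 4 new [(0,0) (0,1) (1,0) (1,1)] -> total=5
Click 3 (3,0) count=2: revealed 1 new [(3,0)] -> total=6

Answer: 6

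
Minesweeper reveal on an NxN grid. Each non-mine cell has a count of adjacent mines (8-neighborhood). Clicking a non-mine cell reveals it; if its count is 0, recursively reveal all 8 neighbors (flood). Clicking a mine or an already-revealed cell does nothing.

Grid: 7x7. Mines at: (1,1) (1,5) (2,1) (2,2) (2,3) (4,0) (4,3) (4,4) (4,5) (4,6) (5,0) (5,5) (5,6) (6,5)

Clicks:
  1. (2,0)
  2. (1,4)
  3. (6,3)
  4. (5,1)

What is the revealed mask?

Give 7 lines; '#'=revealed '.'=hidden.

Click 1 (2,0) count=2: revealed 1 new [(2,0)] -> total=1
Click 2 (1,4) count=2: revealed 1 new [(1,4)] -> total=2
Click 3 (6,3) count=0: revealed 8 new [(5,1) (5,2) (5,3) (5,4) (6,1) (6,2) (6,3) (6,4)] -> total=10
Click 4 (5,1) count=2: revealed 0 new [(none)] -> total=10

Answer: .......
....#..
#......
.......
.......
.####..
.####..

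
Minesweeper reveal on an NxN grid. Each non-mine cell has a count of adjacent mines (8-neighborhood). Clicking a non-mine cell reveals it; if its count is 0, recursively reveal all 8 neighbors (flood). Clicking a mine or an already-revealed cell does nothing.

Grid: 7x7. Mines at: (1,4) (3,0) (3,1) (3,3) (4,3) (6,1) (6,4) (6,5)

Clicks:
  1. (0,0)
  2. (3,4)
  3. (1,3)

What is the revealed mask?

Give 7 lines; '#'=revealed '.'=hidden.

Answer: ####...
####...
####...
....#..
.......
.......
.......

Derivation:
Click 1 (0,0) count=0: revealed 12 new [(0,0) (0,1) (0,2) (0,3) (1,0) (1,1) (1,2) (1,3) (2,0) (2,1) (2,2) (2,3)] -> total=12
Click 2 (3,4) count=2: revealed 1 new [(3,4)] -> total=13
Click 3 (1,3) count=1: revealed 0 new [(none)] -> total=13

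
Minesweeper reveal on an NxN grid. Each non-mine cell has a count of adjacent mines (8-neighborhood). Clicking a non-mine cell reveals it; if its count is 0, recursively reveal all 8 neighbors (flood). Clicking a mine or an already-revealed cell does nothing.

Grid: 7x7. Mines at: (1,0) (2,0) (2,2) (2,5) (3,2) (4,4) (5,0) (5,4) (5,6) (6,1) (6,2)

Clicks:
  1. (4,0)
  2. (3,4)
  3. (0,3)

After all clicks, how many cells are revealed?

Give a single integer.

Answer: 14

Derivation:
Click 1 (4,0) count=1: revealed 1 new [(4,0)] -> total=1
Click 2 (3,4) count=2: revealed 1 new [(3,4)] -> total=2
Click 3 (0,3) count=0: revealed 12 new [(0,1) (0,2) (0,3) (0,4) (0,5) (0,6) (1,1) (1,2) (1,3) (1,4) (1,5) (1,6)] -> total=14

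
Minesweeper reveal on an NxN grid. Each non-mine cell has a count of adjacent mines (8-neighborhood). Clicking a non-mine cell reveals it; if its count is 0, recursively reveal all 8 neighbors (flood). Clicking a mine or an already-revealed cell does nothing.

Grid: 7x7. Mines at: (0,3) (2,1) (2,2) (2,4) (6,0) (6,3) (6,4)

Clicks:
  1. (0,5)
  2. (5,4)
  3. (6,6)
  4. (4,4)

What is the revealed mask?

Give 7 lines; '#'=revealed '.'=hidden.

Answer: ....###
....###
.....##
#######
#######
#######
.....##

Derivation:
Click 1 (0,5) count=0: revealed 31 new [(0,4) (0,5) (0,6) (1,4) (1,5) (1,6) (2,5) (2,6) (3,0) (3,1) (3,2) (3,3) (3,4) (3,5) (3,6) (4,0) (4,1) (4,2) (4,3) (4,4) (4,5) (4,6) (5,0) (5,1) (5,2) (5,3) (5,4) (5,5) (5,6) (6,5) (6,6)] -> total=31
Click 2 (5,4) count=2: revealed 0 new [(none)] -> total=31
Click 3 (6,6) count=0: revealed 0 new [(none)] -> total=31
Click 4 (4,4) count=0: revealed 0 new [(none)] -> total=31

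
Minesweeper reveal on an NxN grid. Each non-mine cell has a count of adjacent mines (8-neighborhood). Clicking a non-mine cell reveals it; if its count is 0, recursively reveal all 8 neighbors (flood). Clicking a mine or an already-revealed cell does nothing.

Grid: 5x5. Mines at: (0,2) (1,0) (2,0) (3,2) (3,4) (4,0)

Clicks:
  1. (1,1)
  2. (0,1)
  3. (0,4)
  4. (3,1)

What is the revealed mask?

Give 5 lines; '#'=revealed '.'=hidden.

Click 1 (1,1) count=3: revealed 1 new [(1,1)] -> total=1
Click 2 (0,1) count=2: revealed 1 new [(0,1)] -> total=2
Click 3 (0,4) count=0: revealed 6 new [(0,3) (0,4) (1,3) (1,4) (2,3) (2,4)] -> total=8
Click 4 (3,1) count=3: revealed 1 new [(3,1)] -> total=9

Answer: .#.##
.#.##
...##
.#...
.....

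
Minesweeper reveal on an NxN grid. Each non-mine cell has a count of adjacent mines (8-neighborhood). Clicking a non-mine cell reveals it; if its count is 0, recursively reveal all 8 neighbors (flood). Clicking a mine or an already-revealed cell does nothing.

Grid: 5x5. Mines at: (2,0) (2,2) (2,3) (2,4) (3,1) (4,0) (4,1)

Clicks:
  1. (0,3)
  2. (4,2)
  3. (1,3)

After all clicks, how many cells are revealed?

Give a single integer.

Answer: 11

Derivation:
Click 1 (0,3) count=0: revealed 10 new [(0,0) (0,1) (0,2) (0,3) (0,4) (1,0) (1,1) (1,2) (1,3) (1,4)] -> total=10
Click 2 (4,2) count=2: revealed 1 new [(4,2)] -> total=11
Click 3 (1,3) count=3: revealed 0 new [(none)] -> total=11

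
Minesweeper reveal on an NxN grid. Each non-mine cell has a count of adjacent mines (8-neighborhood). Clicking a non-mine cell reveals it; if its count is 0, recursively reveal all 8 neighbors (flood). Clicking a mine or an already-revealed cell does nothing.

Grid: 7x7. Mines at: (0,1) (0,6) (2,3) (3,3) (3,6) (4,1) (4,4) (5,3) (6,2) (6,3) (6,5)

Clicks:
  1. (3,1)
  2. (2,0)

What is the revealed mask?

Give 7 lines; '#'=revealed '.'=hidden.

Answer: .......
###....
###....
###....
.......
.......
.......

Derivation:
Click 1 (3,1) count=1: revealed 1 new [(3,1)] -> total=1
Click 2 (2,0) count=0: revealed 8 new [(1,0) (1,1) (1,2) (2,0) (2,1) (2,2) (3,0) (3,2)] -> total=9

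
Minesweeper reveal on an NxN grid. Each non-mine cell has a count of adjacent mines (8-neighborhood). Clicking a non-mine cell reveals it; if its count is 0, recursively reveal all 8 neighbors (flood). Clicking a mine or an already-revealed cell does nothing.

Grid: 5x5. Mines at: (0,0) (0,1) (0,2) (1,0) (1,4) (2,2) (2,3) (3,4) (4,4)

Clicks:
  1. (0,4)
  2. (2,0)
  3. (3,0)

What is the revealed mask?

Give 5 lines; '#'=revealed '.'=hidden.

Answer: ....#
.....
##...
####.
####.

Derivation:
Click 1 (0,4) count=1: revealed 1 new [(0,4)] -> total=1
Click 2 (2,0) count=1: revealed 1 new [(2,0)] -> total=2
Click 3 (3,0) count=0: revealed 9 new [(2,1) (3,0) (3,1) (3,2) (3,3) (4,0) (4,1) (4,2) (4,3)] -> total=11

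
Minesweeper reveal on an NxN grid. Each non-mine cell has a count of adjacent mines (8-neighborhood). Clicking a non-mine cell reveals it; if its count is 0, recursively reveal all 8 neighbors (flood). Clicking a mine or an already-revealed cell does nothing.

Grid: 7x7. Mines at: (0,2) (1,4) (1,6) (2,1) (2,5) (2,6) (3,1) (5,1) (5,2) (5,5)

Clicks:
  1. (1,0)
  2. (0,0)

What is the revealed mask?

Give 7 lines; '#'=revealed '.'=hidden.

Answer: ##.....
##.....
.......
.......
.......
.......
.......

Derivation:
Click 1 (1,0) count=1: revealed 1 new [(1,0)] -> total=1
Click 2 (0,0) count=0: revealed 3 new [(0,0) (0,1) (1,1)] -> total=4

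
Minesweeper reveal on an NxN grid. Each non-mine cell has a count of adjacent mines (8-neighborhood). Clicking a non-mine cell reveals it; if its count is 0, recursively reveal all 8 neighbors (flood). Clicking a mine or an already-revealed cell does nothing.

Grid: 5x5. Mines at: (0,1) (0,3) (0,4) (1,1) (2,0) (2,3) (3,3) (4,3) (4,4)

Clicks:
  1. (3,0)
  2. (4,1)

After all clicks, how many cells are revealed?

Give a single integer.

Click 1 (3,0) count=1: revealed 1 new [(3,0)] -> total=1
Click 2 (4,1) count=0: revealed 5 new [(3,1) (3,2) (4,0) (4,1) (4,2)] -> total=6

Answer: 6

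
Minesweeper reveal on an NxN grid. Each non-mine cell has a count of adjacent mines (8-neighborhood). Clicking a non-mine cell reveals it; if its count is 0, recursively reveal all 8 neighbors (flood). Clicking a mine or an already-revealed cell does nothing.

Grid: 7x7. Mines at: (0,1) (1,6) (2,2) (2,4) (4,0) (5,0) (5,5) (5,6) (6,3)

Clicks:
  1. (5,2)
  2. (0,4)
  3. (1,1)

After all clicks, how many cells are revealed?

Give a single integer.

Answer: 10

Derivation:
Click 1 (5,2) count=1: revealed 1 new [(5,2)] -> total=1
Click 2 (0,4) count=0: revealed 8 new [(0,2) (0,3) (0,4) (0,5) (1,2) (1,3) (1,4) (1,5)] -> total=9
Click 3 (1,1) count=2: revealed 1 new [(1,1)] -> total=10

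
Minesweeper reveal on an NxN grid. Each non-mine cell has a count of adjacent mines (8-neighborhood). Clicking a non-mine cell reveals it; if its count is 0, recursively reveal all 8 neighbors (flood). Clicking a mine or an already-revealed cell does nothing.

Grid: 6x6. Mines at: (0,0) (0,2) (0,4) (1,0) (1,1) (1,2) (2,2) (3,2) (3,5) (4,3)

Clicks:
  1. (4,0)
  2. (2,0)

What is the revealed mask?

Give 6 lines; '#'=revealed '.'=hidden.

Click 1 (4,0) count=0: revealed 10 new [(2,0) (2,1) (3,0) (3,1) (4,0) (4,1) (4,2) (5,0) (5,1) (5,2)] -> total=10
Click 2 (2,0) count=2: revealed 0 new [(none)] -> total=10

Answer: ......
......
##....
##....
###...
###...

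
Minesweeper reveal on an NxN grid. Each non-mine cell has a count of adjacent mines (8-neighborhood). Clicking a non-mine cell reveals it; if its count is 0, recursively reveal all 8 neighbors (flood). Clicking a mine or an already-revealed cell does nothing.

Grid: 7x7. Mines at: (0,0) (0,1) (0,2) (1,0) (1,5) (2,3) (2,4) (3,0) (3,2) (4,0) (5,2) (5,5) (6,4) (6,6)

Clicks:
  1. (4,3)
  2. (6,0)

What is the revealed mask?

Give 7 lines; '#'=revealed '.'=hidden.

Click 1 (4,3) count=2: revealed 1 new [(4,3)] -> total=1
Click 2 (6,0) count=0: revealed 4 new [(5,0) (5,1) (6,0) (6,1)] -> total=5

Answer: .......
.......
.......
.......
...#...
##.....
##.....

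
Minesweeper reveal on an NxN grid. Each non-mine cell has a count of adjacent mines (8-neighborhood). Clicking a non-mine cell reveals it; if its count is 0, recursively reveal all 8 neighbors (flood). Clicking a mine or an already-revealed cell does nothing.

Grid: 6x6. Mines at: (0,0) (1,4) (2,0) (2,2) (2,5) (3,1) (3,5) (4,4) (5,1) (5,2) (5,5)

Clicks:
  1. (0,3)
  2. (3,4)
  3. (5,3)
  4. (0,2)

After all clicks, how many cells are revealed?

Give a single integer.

Answer: 8

Derivation:
Click 1 (0,3) count=1: revealed 1 new [(0,3)] -> total=1
Click 2 (3,4) count=3: revealed 1 new [(3,4)] -> total=2
Click 3 (5,3) count=2: revealed 1 new [(5,3)] -> total=3
Click 4 (0,2) count=0: revealed 5 new [(0,1) (0,2) (1,1) (1,2) (1,3)] -> total=8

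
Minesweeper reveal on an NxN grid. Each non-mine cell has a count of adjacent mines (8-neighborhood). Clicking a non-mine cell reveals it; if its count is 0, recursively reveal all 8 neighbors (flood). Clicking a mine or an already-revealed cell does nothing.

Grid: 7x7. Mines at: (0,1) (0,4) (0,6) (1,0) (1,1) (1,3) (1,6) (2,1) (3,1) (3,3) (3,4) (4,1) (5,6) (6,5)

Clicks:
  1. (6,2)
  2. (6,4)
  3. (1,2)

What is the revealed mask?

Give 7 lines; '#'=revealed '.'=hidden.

Answer: .......
..#....
.......
.......
..###..
#####..
#####..

Derivation:
Click 1 (6,2) count=0: revealed 13 new [(4,2) (4,3) (4,4) (5,0) (5,1) (5,2) (5,3) (5,4) (6,0) (6,1) (6,2) (6,3) (6,4)] -> total=13
Click 2 (6,4) count=1: revealed 0 new [(none)] -> total=13
Click 3 (1,2) count=4: revealed 1 new [(1,2)] -> total=14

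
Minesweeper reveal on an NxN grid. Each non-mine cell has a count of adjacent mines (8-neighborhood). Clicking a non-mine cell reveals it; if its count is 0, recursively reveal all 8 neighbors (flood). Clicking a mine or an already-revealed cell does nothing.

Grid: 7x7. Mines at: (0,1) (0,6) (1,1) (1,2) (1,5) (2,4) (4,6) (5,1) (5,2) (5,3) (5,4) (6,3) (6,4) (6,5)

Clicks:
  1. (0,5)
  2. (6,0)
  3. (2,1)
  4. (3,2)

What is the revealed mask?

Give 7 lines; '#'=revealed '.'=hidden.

Answer: .....#.
.......
####...
####...
####...
.......
#......

Derivation:
Click 1 (0,5) count=2: revealed 1 new [(0,5)] -> total=1
Click 2 (6,0) count=1: revealed 1 new [(6,0)] -> total=2
Click 3 (2,1) count=2: revealed 1 new [(2,1)] -> total=3
Click 4 (3,2) count=0: revealed 11 new [(2,0) (2,2) (2,3) (3,0) (3,1) (3,2) (3,3) (4,0) (4,1) (4,2) (4,3)] -> total=14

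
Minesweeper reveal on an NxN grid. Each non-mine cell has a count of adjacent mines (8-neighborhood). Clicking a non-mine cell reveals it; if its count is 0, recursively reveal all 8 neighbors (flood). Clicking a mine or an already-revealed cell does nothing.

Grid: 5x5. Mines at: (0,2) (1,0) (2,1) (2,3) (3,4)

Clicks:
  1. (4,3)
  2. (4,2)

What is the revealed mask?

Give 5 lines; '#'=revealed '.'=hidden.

Click 1 (4,3) count=1: revealed 1 new [(4,3)] -> total=1
Click 2 (4,2) count=0: revealed 7 new [(3,0) (3,1) (3,2) (3,3) (4,0) (4,1) (4,2)] -> total=8

Answer: .....
.....
.....
####.
####.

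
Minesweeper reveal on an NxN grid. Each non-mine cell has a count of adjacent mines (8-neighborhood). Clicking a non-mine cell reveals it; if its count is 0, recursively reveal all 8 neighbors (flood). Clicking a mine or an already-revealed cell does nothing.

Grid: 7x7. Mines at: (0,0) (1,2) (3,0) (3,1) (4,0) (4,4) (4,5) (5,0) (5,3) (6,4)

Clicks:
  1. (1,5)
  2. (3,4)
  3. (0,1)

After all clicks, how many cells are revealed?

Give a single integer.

Answer: 17

Derivation:
Click 1 (1,5) count=0: revealed 16 new [(0,3) (0,4) (0,5) (0,6) (1,3) (1,4) (1,5) (1,6) (2,3) (2,4) (2,5) (2,6) (3,3) (3,4) (3,5) (3,6)] -> total=16
Click 2 (3,4) count=2: revealed 0 new [(none)] -> total=16
Click 3 (0,1) count=2: revealed 1 new [(0,1)] -> total=17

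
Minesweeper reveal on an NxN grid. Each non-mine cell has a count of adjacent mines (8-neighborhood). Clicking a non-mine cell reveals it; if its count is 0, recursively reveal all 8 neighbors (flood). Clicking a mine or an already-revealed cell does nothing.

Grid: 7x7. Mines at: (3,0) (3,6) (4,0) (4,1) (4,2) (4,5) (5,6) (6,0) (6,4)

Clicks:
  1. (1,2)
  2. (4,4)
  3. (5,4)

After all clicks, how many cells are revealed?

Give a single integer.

Answer: 28

Derivation:
Click 1 (1,2) count=0: revealed 26 new [(0,0) (0,1) (0,2) (0,3) (0,4) (0,5) (0,6) (1,0) (1,1) (1,2) (1,3) (1,4) (1,5) (1,6) (2,0) (2,1) (2,2) (2,3) (2,4) (2,5) (2,6) (3,1) (3,2) (3,3) (3,4) (3,5)] -> total=26
Click 2 (4,4) count=1: revealed 1 new [(4,4)] -> total=27
Click 3 (5,4) count=2: revealed 1 new [(5,4)] -> total=28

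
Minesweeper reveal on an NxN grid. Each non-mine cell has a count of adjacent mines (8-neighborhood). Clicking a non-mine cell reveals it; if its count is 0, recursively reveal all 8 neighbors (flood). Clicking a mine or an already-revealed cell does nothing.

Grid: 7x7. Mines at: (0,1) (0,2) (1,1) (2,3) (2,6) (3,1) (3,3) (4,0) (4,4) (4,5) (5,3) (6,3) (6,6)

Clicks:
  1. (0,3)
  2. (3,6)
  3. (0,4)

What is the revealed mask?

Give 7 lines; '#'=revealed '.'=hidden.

Click 1 (0,3) count=1: revealed 1 new [(0,3)] -> total=1
Click 2 (3,6) count=2: revealed 1 new [(3,6)] -> total=2
Click 3 (0,4) count=0: revealed 7 new [(0,4) (0,5) (0,6) (1,3) (1,4) (1,5) (1,6)] -> total=9

Answer: ...####
...####
.......
......#
.......
.......
.......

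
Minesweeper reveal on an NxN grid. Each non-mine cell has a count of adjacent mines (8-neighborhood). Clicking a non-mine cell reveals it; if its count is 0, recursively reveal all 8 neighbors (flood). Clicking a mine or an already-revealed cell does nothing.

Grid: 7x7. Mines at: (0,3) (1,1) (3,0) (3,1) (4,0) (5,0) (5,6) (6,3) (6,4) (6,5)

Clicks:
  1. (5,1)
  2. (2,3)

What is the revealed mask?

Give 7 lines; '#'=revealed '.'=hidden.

Click 1 (5,1) count=2: revealed 1 new [(5,1)] -> total=1
Click 2 (2,3) count=0: revealed 27 new [(0,4) (0,5) (0,6) (1,2) (1,3) (1,4) (1,5) (1,6) (2,2) (2,3) (2,4) (2,5) (2,6) (3,2) (3,3) (3,4) (3,5) (3,6) (4,2) (4,3) (4,4) (4,5) (4,6) (5,2) (5,3) (5,4) (5,5)] -> total=28

Answer: ....###
..#####
..#####
..#####
..#####
.#####.
.......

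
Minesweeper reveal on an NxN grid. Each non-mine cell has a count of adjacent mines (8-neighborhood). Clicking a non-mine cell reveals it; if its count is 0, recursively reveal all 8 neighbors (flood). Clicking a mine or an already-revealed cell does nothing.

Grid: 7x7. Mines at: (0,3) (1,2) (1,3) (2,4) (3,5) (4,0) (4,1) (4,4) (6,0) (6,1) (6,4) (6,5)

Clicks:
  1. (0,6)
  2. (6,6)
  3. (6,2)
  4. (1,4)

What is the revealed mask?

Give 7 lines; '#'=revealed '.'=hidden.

Click 1 (0,6) count=0: revealed 8 new [(0,4) (0,5) (0,6) (1,4) (1,5) (1,6) (2,5) (2,6)] -> total=8
Click 2 (6,6) count=1: revealed 1 new [(6,6)] -> total=9
Click 3 (6,2) count=1: revealed 1 new [(6,2)] -> total=10
Click 4 (1,4) count=3: revealed 0 new [(none)] -> total=10

Answer: ....###
....###
.....##
.......
.......
.......
..#...#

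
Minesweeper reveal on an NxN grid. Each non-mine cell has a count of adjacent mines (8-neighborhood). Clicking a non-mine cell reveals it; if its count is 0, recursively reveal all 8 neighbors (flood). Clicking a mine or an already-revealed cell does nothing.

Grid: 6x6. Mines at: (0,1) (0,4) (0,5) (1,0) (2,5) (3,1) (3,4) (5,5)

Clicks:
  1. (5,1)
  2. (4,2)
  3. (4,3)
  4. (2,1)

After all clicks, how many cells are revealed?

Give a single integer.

Click 1 (5,1) count=0: revealed 10 new [(4,0) (4,1) (4,2) (4,3) (4,4) (5,0) (5,1) (5,2) (5,3) (5,4)] -> total=10
Click 2 (4,2) count=1: revealed 0 new [(none)] -> total=10
Click 3 (4,3) count=1: revealed 0 new [(none)] -> total=10
Click 4 (2,1) count=2: revealed 1 new [(2,1)] -> total=11

Answer: 11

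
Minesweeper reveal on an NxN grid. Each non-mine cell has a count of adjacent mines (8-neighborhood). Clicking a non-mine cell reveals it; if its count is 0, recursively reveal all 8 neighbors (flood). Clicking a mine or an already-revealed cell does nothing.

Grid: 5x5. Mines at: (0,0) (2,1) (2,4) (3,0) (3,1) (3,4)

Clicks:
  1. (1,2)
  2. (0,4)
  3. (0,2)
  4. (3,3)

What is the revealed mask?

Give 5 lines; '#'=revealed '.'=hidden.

Answer: .####
.####
.....
...#.
.....

Derivation:
Click 1 (1,2) count=1: revealed 1 new [(1,2)] -> total=1
Click 2 (0,4) count=0: revealed 7 new [(0,1) (0,2) (0,3) (0,4) (1,1) (1,3) (1,4)] -> total=8
Click 3 (0,2) count=0: revealed 0 new [(none)] -> total=8
Click 4 (3,3) count=2: revealed 1 new [(3,3)] -> total=9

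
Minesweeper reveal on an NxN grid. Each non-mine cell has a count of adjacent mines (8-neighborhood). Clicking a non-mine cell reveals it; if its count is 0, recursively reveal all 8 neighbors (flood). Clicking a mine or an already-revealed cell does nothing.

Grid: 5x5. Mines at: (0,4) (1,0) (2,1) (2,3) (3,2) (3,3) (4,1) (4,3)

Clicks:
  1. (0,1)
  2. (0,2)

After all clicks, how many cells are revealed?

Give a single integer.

Click 1 (0,1) count=1: revealed 1 new [(0,1)] -> total=1
Click 2 (0,2) count=0: revealed 5 new [(0,2) (0,3) (1,1) (1,2) (1,3)] -> total=6

Answer: 6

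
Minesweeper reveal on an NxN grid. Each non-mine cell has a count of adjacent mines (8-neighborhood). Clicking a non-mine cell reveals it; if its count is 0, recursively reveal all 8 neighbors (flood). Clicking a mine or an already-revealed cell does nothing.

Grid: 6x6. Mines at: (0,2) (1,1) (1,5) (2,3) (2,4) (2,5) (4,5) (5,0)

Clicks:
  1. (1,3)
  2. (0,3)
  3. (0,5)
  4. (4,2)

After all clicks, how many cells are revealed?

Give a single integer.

Click 1 (1,3) count=3: revealed 1 new [(1,3)] -> total=1
Click 2 (0,3) count=1: revealed 1 new [(0,3)] -> total=2
Click 3 (0,5) count=1: revealed 1 new [(0,5)] -> total=3
Click 4 (4,2) count=0: revealed 17 new [(2,0) (2,1) (2,2) (3,0) (3,1) (3,2) (3,3) (3,4) (4,0) (4,1) (4,2) (4,3) (4,4) (5,1) (5,2) (5,3) (5,4)] -> total=20

Answer: 20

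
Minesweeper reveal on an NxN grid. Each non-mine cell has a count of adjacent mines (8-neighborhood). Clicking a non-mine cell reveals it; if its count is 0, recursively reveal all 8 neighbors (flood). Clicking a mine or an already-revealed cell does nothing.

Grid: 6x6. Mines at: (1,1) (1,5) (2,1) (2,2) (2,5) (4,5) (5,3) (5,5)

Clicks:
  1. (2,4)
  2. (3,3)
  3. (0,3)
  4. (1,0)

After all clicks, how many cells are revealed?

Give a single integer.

Answer: 9

Derivation:
Click 1 (2,4) count=2: revealed 1 new [(2,4)] -> total=1
Click 2 (3,3) count=1: revealed 1 new [(3,3)] -> total=2
Click 3 (0,3) count=0: revealed 6 new [(0,2) (0,3) (0,4) (1,2) (1,3) (1,4)] -> total=8
Click 4 (1,0) count=2: revealed 1 new [(1,0)] -> total=9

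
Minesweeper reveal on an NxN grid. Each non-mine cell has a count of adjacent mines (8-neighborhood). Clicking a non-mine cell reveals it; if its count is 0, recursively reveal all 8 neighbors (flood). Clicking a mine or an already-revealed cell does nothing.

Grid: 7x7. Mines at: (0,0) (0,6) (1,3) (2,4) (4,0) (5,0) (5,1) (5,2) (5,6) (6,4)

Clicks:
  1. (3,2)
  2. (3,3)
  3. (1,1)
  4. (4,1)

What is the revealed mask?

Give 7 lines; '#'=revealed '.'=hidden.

Click 1 (3,2) count=0: revealed 14 new [(1,0) (1,1) (1,2) (2,0) (2,1) (2,2) (2,3) (3,0) (3,1) (3,2) (3,3) (4,1) (4,2) (4,3)] -> total=14
Click 2 (3,3) count=1: revealed 0 new [(none)] -> total=14
Click 3 (1,1) count=1: revealed 0 new [(none)] -> total=14
Click 4 (4,1) count=4: revealed 0 new [(none)] -> total=14

Answer: .......
###....
####...
####...
.###...
.......
.......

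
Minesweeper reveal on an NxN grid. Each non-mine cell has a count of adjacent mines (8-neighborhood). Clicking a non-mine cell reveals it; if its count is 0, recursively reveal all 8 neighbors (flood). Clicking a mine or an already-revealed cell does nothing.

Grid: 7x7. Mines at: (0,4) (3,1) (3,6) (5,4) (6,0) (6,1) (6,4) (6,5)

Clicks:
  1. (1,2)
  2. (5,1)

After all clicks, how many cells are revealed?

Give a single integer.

Click 1 (1,2) count=0: revealed 24 new [(0,0) (0,1) (0,2) (0,3) (1,0) (1,1) (1,2) (1,3) (1,4) (1,5) (2,0) (2,1) (2,2) (2,3) (2,4) (2,5) (3,2) (3,3) (3,4) (3,5) (4,2) (4,3) (4,4) (4,5)] -> total=24
Click 2 (5,1) count=2: revealed 1 new [(5,1)] -> total=25

Answer: 25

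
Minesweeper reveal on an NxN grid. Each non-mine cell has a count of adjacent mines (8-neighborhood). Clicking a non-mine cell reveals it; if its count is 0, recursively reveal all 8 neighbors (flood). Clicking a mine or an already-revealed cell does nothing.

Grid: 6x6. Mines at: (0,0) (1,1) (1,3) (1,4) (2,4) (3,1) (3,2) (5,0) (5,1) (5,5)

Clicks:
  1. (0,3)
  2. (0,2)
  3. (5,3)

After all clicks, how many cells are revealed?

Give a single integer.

Click 1 (0,3) count=2: revealed 1 new [(0,3)] -> total=1
Click 2 (0,2) count=2: revealed 1 new [(0,2)] -> total=2
Click 3 (5,3) count=0: revealed 6 new [(4,2) (4,3) (4,4) (5,2) (5,3) (5,4)] -> total=8

Answer: 8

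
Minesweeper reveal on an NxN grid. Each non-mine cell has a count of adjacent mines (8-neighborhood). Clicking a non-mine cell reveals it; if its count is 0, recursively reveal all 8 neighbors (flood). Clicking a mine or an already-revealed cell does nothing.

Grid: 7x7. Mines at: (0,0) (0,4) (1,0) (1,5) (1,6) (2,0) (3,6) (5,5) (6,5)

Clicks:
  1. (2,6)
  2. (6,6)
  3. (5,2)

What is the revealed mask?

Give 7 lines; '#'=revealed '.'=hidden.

Click 1 (2,6) count=3: revealed 1 new [(2,6)] -> total=1
Click 2 (6,6) count=2: revealed 1 new [(6,6)] -> total=2
Click 3 (5,2) count=0: revealed 34 new [(0,1) (0,2) (0,3) (1,1) (1,2) (1,3) (1,4) (2,1) (2,2) (2,3) (2,4) (2,5) (3,0) (3,1) (3,2) (3,3) (3,4) (3,5) (4,0) (4,1) (4,2) (4,3) (4,4) (4,5) (5,0) (5,1) (5,2) (5,3) (5,4) (6,0) (6,1) (6,2) (6,3) (6,4)] -> total=36

Answer: .###...
.####..
.######
######.
######.
#####..
#####.#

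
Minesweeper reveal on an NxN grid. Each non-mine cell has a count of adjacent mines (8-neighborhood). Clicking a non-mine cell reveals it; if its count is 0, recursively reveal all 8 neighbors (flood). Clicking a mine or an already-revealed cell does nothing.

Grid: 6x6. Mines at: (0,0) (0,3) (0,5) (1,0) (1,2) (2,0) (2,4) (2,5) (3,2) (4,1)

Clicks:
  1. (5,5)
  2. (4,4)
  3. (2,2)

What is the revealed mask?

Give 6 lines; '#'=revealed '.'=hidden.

Answer: ......
......
..#...
...###
..####
..####

Derivation:
Click 1 (5,5) count=0: revealed 11 new [(3,3) (3,4) (3,5) (4,2) (4,3) (4,4) (4,5) (5,2) (5,3) (5,4) (5,5)] -> total=11
Click 2 (4,4) count=0: revealed 0 new [(none)] -> total=11
Click 3 (2,2) count=2: revealed 1 new [(2,2)] -> total=12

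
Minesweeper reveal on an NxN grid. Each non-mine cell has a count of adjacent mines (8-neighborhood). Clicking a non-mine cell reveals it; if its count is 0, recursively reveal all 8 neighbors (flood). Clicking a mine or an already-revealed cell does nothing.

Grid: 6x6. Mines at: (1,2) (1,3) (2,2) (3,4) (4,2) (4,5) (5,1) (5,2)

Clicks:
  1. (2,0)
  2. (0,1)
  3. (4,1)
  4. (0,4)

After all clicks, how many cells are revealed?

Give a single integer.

Click 1 (2,0) count=0: revealed 10 new [(0,0) (0,1) (1,0) (1,1) (2,0) (2,1) (3,0) (3,1) (4,0) (4,1)] -> total=10
Click 2 (0,1) count=1: revealed 0 new [(none)] -> total=10
Click 3 (4,1) count=3: revealed 0 new [(none)] -> total=10
Click 4 (0,4) count=1: revealed 1 new [(0,4)] -> total=11

Answer: 11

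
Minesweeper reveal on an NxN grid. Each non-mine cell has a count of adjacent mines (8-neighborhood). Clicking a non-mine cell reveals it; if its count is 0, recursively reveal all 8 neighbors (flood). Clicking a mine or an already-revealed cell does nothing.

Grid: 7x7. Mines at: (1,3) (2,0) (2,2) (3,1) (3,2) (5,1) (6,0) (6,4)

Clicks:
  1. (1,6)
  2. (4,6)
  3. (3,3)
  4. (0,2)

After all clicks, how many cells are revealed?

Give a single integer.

Answer: 25

Derivation:
Click 1 (1,6) count=0: revealed 24 new [(0,4) (0,5) (0,6) (1,4) (1,5) (1,6) (2,3) (2,4) (2,5) (2,6) (3,3) (3,4) (3,5) (3,6) (4,3) (4,4) (4,5) (4,6) (5,3) (5,4) (5,5) (5,6) (6,5) (6,6)] -> total=24
Click 2 (4,6) count=0: revealed 0 new [(none)] -> total=24
Click 3 (3,3) count=2: revealed 0 new [(none)] -> total=24
Click 4 (0,2) count=1: revealed 1 new [(0,2)] -> total=25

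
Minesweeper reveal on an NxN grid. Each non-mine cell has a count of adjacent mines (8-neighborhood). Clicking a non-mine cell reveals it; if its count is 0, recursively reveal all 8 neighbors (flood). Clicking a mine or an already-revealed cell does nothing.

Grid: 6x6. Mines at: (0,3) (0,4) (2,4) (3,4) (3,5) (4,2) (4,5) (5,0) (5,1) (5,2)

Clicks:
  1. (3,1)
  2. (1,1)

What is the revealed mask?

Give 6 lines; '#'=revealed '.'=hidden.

Answer: ###...
####..
####..
####..
##....
......

Derivation:
Click 1 (3,1) count=1: revealed 1 new [(3,1)] -> total=1
Click 2 (1,1) count=0: revealed 16 new [(0,0) (0,1) (0,2) (1,0) (1,1) (1,2) (1,3) (2,0) (2,1) (2,2) (2,3) (3,0) (3,2) (3,3) (4,0) (4,1)] -> total=17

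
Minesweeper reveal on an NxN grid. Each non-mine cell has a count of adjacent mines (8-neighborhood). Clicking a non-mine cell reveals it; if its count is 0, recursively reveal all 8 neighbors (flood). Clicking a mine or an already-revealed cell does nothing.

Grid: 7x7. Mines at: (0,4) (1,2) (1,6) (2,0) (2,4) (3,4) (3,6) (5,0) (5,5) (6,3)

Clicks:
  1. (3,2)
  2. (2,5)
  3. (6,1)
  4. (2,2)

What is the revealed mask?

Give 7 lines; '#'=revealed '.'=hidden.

Click 1 (3,2) count=0: revealed 12 new [(2,1) (2,2) (2,3) (3,1) (3,2) (3,3) (4,1) (4,2) (4,3) (5,1) (5,2) (5,3)] -> total=12
Click 2 (2,5) count=4: revealed 1 new [(2,5)] -> total=13
Click 3 (6,1) count=1: revealed 1 new [(6,1)] -> total=14
Click 4 (2,2) count=1: revealed 0 new [(none)] -> total=14

Answer: .......
.......
.###.#.
.###...
.###...
.###...
.#.....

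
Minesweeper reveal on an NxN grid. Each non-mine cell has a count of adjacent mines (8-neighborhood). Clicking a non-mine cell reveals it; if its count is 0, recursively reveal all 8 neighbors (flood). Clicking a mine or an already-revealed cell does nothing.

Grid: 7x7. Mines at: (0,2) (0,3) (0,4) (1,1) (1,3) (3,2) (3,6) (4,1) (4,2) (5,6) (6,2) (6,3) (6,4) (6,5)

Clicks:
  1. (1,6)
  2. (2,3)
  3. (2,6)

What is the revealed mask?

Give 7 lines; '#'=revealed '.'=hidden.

Answer: .....##
.....##
...#.##
.......
.......
.......
.......

Derivation:
Click 1 (1,6) count=0: revealed 6 new [(0,5) (0,6) (1,5) (1,6) (2,5) (2,6)] -> total=6
Click 2 (2,3) count=2: revealed 1 new [(2,3)] -> total=7
Click 3 (2,6) count=1: revealed 0 new [(none)] -> total=7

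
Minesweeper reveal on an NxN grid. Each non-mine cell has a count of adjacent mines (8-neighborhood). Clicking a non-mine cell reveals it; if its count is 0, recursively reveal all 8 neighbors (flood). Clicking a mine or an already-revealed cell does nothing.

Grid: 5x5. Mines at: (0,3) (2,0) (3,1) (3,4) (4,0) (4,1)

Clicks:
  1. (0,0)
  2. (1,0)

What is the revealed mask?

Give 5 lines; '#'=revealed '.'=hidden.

Click 1 (0,0) count=0: revealed 6 new [(0,0) (0,1) (0,2) (1,0) (1,1) (1,2)] -> total=6
Click 2 (1,0) count=1: revealed 0 new [(none)] -> total=6

Answer: ###..
###..
.....
.....
.....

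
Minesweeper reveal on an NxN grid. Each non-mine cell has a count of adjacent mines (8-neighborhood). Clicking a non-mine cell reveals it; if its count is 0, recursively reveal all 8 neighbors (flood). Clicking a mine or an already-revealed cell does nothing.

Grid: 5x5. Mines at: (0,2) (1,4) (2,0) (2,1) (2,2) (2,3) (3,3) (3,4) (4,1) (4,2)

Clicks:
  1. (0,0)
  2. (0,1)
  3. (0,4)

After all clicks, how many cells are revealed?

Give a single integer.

Answer: 5

Derivation:
Click 1 (0,0) count=0: revealed 4 new [(0,0) (0,1) (1,0) (1,1)] -> total=4
Click 2 (0,1) count=1: revealed 0 new [(none)] -> total=4
Click 3 (0,4) count=1: revealed 1 new [(0,4)] -> total=5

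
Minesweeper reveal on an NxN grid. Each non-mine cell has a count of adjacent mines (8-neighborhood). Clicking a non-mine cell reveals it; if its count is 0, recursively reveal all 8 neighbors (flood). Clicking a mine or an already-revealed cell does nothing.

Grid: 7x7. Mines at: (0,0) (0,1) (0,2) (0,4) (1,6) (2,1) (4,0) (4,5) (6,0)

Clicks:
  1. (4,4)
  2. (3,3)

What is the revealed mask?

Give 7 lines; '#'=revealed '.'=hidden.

Click 1 (4,4) count=1: revealed 1 new [(4,4)] -> total=1
Click 2 (3,3) count=0: revealed 28 new [(1,2) (1,3) (1,4) (1,5) (2,2) (2,3) (2,4) (2,5) (3,1) (3,2) (3,3) (3,4) (3,5) (4,1) (4,2) (4,3) (5,1) (5,2) (5,3) (5,4) (5,5) (5,6) (6,1) (6,2) (6,3) (6,4) (6,5) (6,6)] -> total=29

Answer: .......
..####.
..####.
.#####.
.####..
.######
.######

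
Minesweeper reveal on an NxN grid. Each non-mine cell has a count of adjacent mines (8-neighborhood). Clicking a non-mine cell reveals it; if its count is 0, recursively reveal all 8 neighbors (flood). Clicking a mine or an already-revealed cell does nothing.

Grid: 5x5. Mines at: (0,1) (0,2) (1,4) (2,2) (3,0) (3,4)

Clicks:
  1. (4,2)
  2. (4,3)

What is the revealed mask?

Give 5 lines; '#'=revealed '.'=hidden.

Click 1 (4,2) count=0: revealed 6 new [(3,1) (3,2) (3,3) (4,1) (4,2) (4,3)] -> total=6
Click 2 (4,3) count=1: revealed 0 new [(none)] -> total=6

Answer: .....
.....
.....
.###.
.###.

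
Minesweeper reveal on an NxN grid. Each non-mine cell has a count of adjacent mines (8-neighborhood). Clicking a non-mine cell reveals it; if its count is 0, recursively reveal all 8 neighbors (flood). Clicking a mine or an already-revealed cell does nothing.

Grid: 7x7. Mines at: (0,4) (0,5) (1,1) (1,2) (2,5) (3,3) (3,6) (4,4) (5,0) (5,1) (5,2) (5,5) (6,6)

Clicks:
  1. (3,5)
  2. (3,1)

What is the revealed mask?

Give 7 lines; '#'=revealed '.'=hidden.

Answer: .......
.......
###....
###..#.
###....
.......
.......

Derivation:
Click 1 (3,5) count=3: revealed 1 new [(3,5)] -> total=1
Click 2 (3,1) count=0: revealed 9 new [(2,0) (2,1) (2,2) (3,0) (3,1) (3,2) (4,0) (4,1) (4,2)] -> total=10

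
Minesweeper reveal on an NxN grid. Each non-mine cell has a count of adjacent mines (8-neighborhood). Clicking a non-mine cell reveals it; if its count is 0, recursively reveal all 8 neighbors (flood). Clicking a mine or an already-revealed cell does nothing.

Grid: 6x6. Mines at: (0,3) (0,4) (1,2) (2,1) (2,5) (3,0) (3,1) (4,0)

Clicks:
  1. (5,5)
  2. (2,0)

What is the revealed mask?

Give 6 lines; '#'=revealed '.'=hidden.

Answer: ......
......
#.###.
..####
.#####
.#####

Derivation:
Click 1 (5,5) count=0: revealed 17 new [(2,2) (2,3) (2,4) (3,2) (3,3) (3,4) (3,5) (4,1) (4,2) (4,3) (4,4) (4,5) (5,1) (5,2) (5,3) (5,4) (5,5)] -> total=17
Click 2 (2,0) count=3: revealed 1 new [(2,0)] -> total=18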